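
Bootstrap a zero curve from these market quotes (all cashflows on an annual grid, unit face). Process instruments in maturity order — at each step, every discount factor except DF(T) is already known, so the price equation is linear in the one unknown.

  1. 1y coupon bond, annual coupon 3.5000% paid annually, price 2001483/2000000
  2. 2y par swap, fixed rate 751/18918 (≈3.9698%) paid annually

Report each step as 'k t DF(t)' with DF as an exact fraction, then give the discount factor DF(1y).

step 1 [1y] bond c/1=7/200: DF=(2001483/2000000 − 7/200·(0))/(1+7/200) = 9669/10000 ≈ 0.966900
step 2 [2y] swap r/1=751/18918: DF=(1 − 751/18918·(0.966900))/(1+751/18918) = 9249/10000 ≈ 0.924900

1 1 9669/10000
2 2 9249/10000
DF(1y) = 9669/10000 ≈ 0.966900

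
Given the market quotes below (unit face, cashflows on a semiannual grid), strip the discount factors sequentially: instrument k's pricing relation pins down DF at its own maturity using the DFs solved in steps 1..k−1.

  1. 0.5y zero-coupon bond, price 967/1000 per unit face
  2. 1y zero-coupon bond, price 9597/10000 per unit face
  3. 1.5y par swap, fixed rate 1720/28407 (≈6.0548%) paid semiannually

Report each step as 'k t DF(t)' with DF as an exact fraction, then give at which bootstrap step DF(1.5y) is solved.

1 1/2 967/1000
2 1 9597/10000
3 3/2 457/500
DF(1.5y) is solved at step 3

step 1 [0.5y] zero: DF = P = 967/1000 ≈ 0.967000
step 2 [1y] zero: DF = P = 9597/10000 ≈ 0.959700
step 3 [1.5y] swap r/2=860/28407: DF=(1 − 860/28407·(0.967000+0.959700))/(1+860/28407) = 457/500 ≈ 0.914000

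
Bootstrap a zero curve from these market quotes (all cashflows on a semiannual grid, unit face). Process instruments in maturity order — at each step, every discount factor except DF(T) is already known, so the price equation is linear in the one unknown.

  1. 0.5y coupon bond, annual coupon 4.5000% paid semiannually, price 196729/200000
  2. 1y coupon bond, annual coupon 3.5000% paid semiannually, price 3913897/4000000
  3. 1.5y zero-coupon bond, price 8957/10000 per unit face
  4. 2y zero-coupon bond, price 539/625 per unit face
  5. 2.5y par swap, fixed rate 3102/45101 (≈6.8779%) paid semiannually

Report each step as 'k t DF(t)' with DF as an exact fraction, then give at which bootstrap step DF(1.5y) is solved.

step 1 [0.5y] bond c/2=9/400: DF=(196729/200000 − 9/400·(0))/(1+9/400) = 481/500 ≈ 0.962000
step 2 [1y] bond c/2=7/400: DF=(3913897/4000000 − 7/400·(0.962000))/(1+7/400) = 9451/10000 ≈ 0.945100
step 3 [1.5y] zero: DF = P = 8957/10000 ≈ 0.895700
step 4 [2y] zero: DF = P = 539/625 ≈ 0.862400
step 5 [2.5y] swap r/2=1551/45101: DF=(1 − 1551/45101·(0.962000+0.945100+0.895700+0.862400))/(1+1551/45101) = 8449/10000 ≈ 0.844900

1 1/2 481/500
2 1 9451/10000
3 3/2 8957/10000
4 2 539/625
5 5/2 8449/10000
DF(1.5y) is solved at step 3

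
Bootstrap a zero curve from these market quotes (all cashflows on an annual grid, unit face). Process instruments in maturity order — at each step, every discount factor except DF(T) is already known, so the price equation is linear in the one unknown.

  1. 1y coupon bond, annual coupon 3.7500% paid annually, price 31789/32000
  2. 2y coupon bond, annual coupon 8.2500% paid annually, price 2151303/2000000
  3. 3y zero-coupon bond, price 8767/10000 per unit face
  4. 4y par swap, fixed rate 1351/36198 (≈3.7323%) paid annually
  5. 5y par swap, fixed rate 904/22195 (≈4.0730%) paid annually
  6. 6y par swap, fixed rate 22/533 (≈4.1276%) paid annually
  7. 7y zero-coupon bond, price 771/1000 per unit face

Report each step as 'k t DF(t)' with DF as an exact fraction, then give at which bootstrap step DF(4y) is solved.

1 1 383/400
2 2 9207/10000
3 3 8767/10000
4 4 8649/10000
5 5 512/625
6 6 1961/2500
7 7 771/1000
DF(4y) is solved at step 4

step 1 [1y] bond c/1=3/80: DF=(31789/32000 − 3/80·(0))/(1+3/80) = 383/400 ≈ 0.957500
step 2 [2y] bond c/1=33/400: DF=(2151303/2000000 − 33/400·(0.957500))/(1+33/400) = 9207/10000 ≈ 0.920700
step 3 [3y] zero: DF = P = 8767/10000 ≈ 0.876700
step 4 [4y] swap r/1=1351/36198: DF=(1 − 1351/36198·(0.957500+0.920700+0.876700))/(1+1351/36198) = 8649/10000 ≈ 0.864900
step 5 [5y] swap r/1=904/22195: DF=(1 − 904/22195·(0.957500+0.920700+0.876700+0.864900))/(1+904/22195) = 512/625 ≈ 0.819200
step 6 [6y] swap r/1=22/533: DF=(1 − 22/533·(0.957500+0.920700+0.876700+0.864900+0.819200))/(1+22/533) = 1961/2500 ≈ 0.784400
step 7 [7y] zero: DF = P = 771/1000 ≈ 0.771000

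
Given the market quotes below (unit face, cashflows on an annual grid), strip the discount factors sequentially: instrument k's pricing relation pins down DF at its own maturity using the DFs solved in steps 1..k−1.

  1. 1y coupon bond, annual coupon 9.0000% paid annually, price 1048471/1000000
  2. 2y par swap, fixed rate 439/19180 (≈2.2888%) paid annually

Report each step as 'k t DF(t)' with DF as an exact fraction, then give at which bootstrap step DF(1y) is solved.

1 1 9619/10000
2 2 9561/10000
DF(1y) is solved at step 1

step 1 [1y] bond c/1=9/100: DF=(1048471/1000000 − 9/100·(0))/(1+9/100) = 9619/10000 ≈ 0.961900
step 2 [2y] swap r/1=439/19180: DF=(1 − 439/19180·(0.961900))/(1+439/19180) = 9561/10000 ≈ 0.956100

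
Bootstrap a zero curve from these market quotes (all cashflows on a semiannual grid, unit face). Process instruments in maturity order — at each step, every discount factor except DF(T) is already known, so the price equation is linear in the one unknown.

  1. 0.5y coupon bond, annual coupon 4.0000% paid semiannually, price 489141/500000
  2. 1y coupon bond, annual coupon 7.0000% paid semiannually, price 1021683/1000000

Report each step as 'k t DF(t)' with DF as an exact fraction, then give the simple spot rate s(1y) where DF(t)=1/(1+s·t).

1 1/2 9591/10000
2 1 9547/10000
s(1y) = (1/(9547/10000) − 1)/(1) = 453/9547 ≈ 4.7449%

step 1 [0.5y] bond c/2=1/50: DF=(489141/500000 − 1/50·(0))/(1+1/50) = 9591/10000 ≈ 0.959100
step 2 [1y] bond c/2=7/200: DF=(1021683/1000000 − 7/200·(0.959100))/(1+7/200) = 9547/10000 ≈ 0.954700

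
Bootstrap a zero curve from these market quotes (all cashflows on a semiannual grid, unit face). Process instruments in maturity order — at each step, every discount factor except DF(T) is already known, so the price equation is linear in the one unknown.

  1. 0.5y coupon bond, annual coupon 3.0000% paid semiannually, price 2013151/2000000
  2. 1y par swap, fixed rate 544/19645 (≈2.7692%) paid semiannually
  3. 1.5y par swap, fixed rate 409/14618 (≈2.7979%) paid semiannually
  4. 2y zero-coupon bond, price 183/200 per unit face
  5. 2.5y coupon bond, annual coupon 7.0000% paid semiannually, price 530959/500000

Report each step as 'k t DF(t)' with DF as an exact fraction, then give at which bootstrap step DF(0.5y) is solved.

step 1 [0.5y] bond c/2=3/200: DF=(2013151/2000000 − 3/200·(0))/(1+3/200) = 9917/10000 ≈ 0.991700
step 2 [1y] swap r/2=272/19645: DF=(1 − 272/19645·(0.991700))/(1+272/19645) = 608/625 ≈ 0.972800
step 3 [1.5y] swap r/2=409/29236: DF=(1 − 409/29236·(0.991700+0.972800))/(1+409/29236) = 9591/10000 ≈ 0.959100
step 4 [2y] zero: DF = P = 183/200 ≈ 0.915000
step 5 [2.5y] bond c/2=7/200: DF=(530959/500000 − 7/200·(0.991700+0.972800+0.959100+0.915000))/(1+7/200) = 4481/5000 ≈ 0.896200

1 1/2 9917/10000
2 1 608/625
3 3/2 9591/10000
4 2 183/200
5 5/2 4481/5000
DF(0.5y) is solved at step 1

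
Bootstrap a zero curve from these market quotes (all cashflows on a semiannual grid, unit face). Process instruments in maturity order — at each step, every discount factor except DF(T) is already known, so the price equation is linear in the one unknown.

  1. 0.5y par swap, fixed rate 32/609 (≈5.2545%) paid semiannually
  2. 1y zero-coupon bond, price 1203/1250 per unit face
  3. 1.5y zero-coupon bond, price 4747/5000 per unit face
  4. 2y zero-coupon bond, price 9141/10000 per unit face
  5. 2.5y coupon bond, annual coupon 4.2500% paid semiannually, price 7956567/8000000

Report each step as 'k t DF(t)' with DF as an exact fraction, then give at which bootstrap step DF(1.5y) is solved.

step 1 [0.5y] swap r/2=16/609: DF=(1 − 16/609·(0))/(1+16/609) = 609/625 ≈ 0.974400
step 2 [1y] zero: DF = P = 1203/1250 ≈ 0.962400
step 3 [1.5y] zero: DF = P = 4747/5000 ≈ 0.949400
step 4 [2y] zero: DF = P = 9141/10000 ≈ 0.914100
step 5 [2.5y] bond c/2=17/800: DF=(7956567/8000000 − 17/800·(0.974400+0.962400+0.949400+0.914100))/(1+17/800) = 2237/2500 ≈ 0.894800

1 1/2 609/625
2 1 1203/1250
3 3/2 4747/5000
4 2 9141/10000
5 5/2 2237/2500
DF(1.5y) is solved at step 3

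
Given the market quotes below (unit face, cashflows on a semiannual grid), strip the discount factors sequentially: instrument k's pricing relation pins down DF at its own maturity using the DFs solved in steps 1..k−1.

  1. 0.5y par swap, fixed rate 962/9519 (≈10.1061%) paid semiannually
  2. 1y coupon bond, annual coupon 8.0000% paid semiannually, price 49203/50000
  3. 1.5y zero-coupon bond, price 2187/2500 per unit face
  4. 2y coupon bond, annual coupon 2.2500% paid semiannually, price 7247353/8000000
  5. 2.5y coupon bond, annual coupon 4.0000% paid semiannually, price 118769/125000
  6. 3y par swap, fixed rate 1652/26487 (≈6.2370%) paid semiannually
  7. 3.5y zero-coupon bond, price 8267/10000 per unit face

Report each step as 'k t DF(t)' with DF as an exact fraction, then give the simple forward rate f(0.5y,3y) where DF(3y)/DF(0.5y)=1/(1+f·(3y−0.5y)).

step 1 [0.5y] swap r/2=481/9519: DF=(1 − 481/9519·(0))/(1+481/9519) = 9519/10000 ≈ 0.951900
step 2 [1y] bond c/2=1/25: DF=(49203/50000 − 1/25·(0.951900))/(1+1/25) = 1137/1250 ≈ 0.909600
step 3 [1.5y] zero: DF = P = 2187/2500 ≈ 0.874800
step 4 [2y] bond c/2=9/800: DF=(7247353/8000000 − 9/800·(0.951900+0.909600+0.874800))/(1+9/800) = 4327/5000 ≈ 0.865400
step 5 [2.5y] bond c/2=1/50: DF=(118769/125000 − 1/50·(0.951900+0.909600+0.874800+0.865400))/(1+1/50) = 8609/10000 ≈ 0.860900
step 6 [3y] swap r/2=826/26487: DF=(1 − 826/26487·(0.951900+0.909600+0.874800+0.865400+0.860900))/(1+826/26487) = 2087/2500 ≈ 0.834800
step 7 [3.5y] zero: DF = P = 8267/10000 ≈ 0.826700

1 1/2 9519/10000
2 1 1137/1250
3 3/2 2187/2500
4 2 4327/5000
5 5/2 8609/10000
6 3 2087/2500
7 7/2 8267/10000
f(0.5y,3y) = ((9519/10000)/(2087/2500) − 1)/(5/2) = 1171/20870 ≈ 5.6109%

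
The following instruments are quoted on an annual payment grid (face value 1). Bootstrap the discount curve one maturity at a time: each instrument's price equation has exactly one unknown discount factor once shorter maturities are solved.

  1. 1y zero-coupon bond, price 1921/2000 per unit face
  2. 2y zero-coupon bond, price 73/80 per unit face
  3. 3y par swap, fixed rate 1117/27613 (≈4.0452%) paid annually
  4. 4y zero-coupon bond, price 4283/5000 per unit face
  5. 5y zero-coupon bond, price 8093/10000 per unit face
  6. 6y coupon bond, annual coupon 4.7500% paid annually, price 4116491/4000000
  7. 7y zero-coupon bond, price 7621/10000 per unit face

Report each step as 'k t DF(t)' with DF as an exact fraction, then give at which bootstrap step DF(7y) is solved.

step 1 [1y] zero: DF = P = 1921/2000 ≈ 0.960500
step 2 [2y] zero: DF = P = 73/80 ≈ 0.912500
step 3 [3y] swap r/1=1117/27613: DF=(1 − 1117/27613·(0.960500+0.912500))/(1+1117/27613) = 8883/10000 ≈ 0.888300
step 4 [4y] zero: DF = P = 4283/5000 ≈ 0.856600
step 5 [5y] zero: DF = P = 8093/10000 ≈ 0.809300
step 6 [6y] bond c/1=19/400: DF=(4116491/4000000 − 19/400·(0.960500+0.912500+0.888300+0.856600+0.809300))/(1+19/400) = 7817/10000 ≈ 0.781700
step 7 [7y] zero: DF = P = 7621/10000 ≈ 0.762100

1 1 1921/2000
2 2 73/80
3 3 8883/10000
4 4 4283/5000
5 5 8093/10000
6 6 7817/10000
7 7 7621/10000
DF(7y) is solved at step 7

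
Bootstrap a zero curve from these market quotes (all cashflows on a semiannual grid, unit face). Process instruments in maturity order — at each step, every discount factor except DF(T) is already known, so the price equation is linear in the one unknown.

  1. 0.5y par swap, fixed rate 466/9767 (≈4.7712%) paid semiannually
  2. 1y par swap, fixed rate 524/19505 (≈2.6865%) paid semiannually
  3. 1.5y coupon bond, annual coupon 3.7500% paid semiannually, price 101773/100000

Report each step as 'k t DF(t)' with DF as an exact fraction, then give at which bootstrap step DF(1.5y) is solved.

step 1 [0.5y] swap r/2=233/9767: DF=(1 − 233/9767·(0))/(1+233/9767) = 9767/10000 ≈ 0.976700
step 2 [1y] swap r/2=262/19505: DF=(1 − 262/19505·(0.976700))/(1+262/19505) = 4869/5000 ≈ 0.973800
step 3 [1.5y] bond c/2=3/160: DF=(101773/100000 − 3/160·(0.976700+0.973800))/(1+3/160) = 9631/10000 ≈ 0.963100

1 1/2 9767/10000
2 1 4869/5000
3 3/2 9631/10000
DF(1.5y) is solved at step 3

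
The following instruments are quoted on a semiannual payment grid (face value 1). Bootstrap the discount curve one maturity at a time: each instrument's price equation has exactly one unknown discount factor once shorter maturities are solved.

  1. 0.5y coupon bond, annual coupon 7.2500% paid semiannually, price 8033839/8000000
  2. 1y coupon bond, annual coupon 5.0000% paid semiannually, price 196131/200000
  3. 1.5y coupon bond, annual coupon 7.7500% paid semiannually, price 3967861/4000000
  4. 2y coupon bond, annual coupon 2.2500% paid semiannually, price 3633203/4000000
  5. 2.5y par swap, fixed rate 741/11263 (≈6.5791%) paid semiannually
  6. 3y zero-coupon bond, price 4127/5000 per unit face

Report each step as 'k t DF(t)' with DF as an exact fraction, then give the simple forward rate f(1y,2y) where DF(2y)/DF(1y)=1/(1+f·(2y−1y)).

1 1/2 9691/10000
2 1 9331/10000
3 3/2 221/250
4 2 542/625
5 5/2 4259/5000
6 3 4127/5000
f(1y,2y) = ((9331/10000)/(542/625) − 1)/(1) = 659/8672 ≈ 7.5992%

step 1 [0.5y] bond c/2=29/800: DF=(8033839/8000000 − 29/800·(0))/(1+29/800) = 9691/10000 ≈ 0.969100
step 2 [1y] bond c/2=1/40: DF=(196131/200000 − 1/40·(0.969100))/(1+1/40) = 9331/10000 ≈ 0.933100
step 3 [1.5y] bond c/2=31/800: DF=(3967861/4000000 − 31/800·(0.969100+0.933100))/(1+31/800) = 221/250 ≈ 0.884000
step 4 [2y] bond c/2=9/800: DF=(3633203/4000000 − 9/800·(0.969100+0.933100+0.884000))/(1+9/800) = 542/625 ≈ 0.867200
step 5 [2.5y] swap r/2=741/22526: DF=(1 − 741/22526·(0.969100+0.933100+0.884000+0.867200))/(1+741/22526) = 4259/5000 ≈ 0.851800
step 6 [3y] zero: DF = P = 4127/5000 ≈ 0.825400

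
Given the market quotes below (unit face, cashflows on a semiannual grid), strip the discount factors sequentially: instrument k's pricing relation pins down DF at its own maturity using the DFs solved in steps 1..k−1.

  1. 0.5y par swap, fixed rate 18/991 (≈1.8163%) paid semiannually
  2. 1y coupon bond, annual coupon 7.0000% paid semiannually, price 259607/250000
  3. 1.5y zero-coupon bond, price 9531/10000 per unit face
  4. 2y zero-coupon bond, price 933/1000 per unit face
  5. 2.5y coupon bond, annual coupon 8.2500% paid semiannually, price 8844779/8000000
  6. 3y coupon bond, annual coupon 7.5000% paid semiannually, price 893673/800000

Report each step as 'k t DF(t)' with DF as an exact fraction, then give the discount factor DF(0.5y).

step 1 [0.5y] swap r/2=9/991: DF=(1 − 9/991·(0))/(1+9/991) = 991/1000 ≈ 0.991000
step 2 [1y] bond c/2=7/200: DF=(259607/250000 − 7/200·(0.991000))/(1+7/200) = 4849/5000 ≈ 0.969800
step 3 [1.5y] zero: DF = P = 9531/10000 ≈ 0.953100
step 4 [2y] zero: DF = P = 933/1000 ≈ 0.933000
step 5 [2.5y] bond c/2=33/800: DF=(8844779/8000000 − 33/800·(0.991000+0.969800+0.953100+0.933000))/(1+33/800) = 4547/5000 ≈ 0.909400
step 6 [3y] bond c/2=3/80: DF=(893673/800000 − 3/80·(0.991000+0.969800+0.953100+0.933000+0.909400))/(1+3/80) = 1131/1250 ≈ 0.904800

1 1/2 991/1000
2 1 4849/5000
3 3/2 9531/10000
4 2 933/1000
5 5/2 4547/5000
6 3 1131/1250
DF(0.5y) = 991/1000 ≈ 0.991000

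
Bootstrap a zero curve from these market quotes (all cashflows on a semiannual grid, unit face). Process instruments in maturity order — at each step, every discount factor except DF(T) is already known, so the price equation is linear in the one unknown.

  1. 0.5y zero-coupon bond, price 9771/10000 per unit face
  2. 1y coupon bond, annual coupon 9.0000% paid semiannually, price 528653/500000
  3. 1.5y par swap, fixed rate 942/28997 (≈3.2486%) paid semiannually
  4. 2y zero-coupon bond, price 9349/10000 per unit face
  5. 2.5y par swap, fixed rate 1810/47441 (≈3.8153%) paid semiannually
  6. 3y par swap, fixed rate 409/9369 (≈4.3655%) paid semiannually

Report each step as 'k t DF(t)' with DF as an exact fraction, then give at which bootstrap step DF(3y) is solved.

1 1/2 9771/10000
2 1 9697/10000
3 3/2 9529/10000
4 2 9349/10000
5 5/2 1819/2000
6 3 8773/10000
DF(3y) is solved at step 6

step 1 [0.5y] zero: DF = P = 9771/10000 ≈ 0.977100
step 2 [1y] bond c/2=9/200: DF=(528653/500000 − 9/200·(0.977100))/(1+9/200) = 9697/10000 ≈ 0.969700
step 3 [1.5y] swap r/2=471/28997: DF=(1 − 471/28997·(0.977100+0.969700))/(1+471/28997) = 9529/10000 ≈ 0.952900
step 4 [2y] zero: DF = P = 9349/10000 ≈ 0.934900
step 5 [2.5y] swap r/2=905/47441: DF=(1 − 905/47441·(0.977100+0.969700+0.952900+0.934900))/(1+905/47441) = 1819/2000 ≈ 0.909500
step 6 [3y] swap r/2=409/18738: DF=(1 − 409/18738·(0.977100+0.969700+0.952900+0.934900+0.909500))/(1+409/18738) = 8773/10000 ≈ 0.877300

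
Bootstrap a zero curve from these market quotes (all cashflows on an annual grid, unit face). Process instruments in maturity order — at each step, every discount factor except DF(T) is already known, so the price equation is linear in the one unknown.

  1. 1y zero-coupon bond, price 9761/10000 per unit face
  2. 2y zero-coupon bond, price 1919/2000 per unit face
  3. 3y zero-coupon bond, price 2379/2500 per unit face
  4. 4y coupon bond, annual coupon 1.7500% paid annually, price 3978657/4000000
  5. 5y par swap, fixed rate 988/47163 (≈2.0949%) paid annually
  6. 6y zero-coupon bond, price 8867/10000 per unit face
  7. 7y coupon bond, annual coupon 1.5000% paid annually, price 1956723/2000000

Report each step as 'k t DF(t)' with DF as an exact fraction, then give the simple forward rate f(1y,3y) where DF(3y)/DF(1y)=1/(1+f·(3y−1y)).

1 1 9761/10000
2 2 1919/2000
3 3 2379/2500
4 4 9279/10000
5 5 2253/2500
6 6 8867/10000
7 7 8811/10000
f(1y,3y) = ((9761/10000)/(2379/2500) − 1)/(2) = 245/19032 ≈ 1.2873%

step 1 [1y] zero: DF = P = 9761/10000 ≈ 0.976100
step 2 [2y] zero: DF = P = 1919/2000 ≈ 0.959500
step 3 [3y] zero: DF = P = 2379/2500 ≈ 0.951600
step 4 [4y] bond c/1=7/400: DF=(3978657/4000000 − 7/400·(0.976100+0.959500+0.951600))/(1+7/400) = 9279/10000 ≈ 0.927900
step 5 [5y] swap r/1=988/47163: DF=(1 − 988/47163·(0.976100+0.959500+0.951600+0.927900))/(1+988/47163) = 2253/2500 ≈ 0.901200
step 6 [6y] zero: DF = P = 8867/10000 ≈ 0.886700
step 7 [7y] bond c/1=3/200: DF=(1956723/2000000 − 3/200·(0.976100+0.959500+0.951600+0.927900+0.901200+0.886700))/(1+3/200) = 8811/10000 ≈ 0.881100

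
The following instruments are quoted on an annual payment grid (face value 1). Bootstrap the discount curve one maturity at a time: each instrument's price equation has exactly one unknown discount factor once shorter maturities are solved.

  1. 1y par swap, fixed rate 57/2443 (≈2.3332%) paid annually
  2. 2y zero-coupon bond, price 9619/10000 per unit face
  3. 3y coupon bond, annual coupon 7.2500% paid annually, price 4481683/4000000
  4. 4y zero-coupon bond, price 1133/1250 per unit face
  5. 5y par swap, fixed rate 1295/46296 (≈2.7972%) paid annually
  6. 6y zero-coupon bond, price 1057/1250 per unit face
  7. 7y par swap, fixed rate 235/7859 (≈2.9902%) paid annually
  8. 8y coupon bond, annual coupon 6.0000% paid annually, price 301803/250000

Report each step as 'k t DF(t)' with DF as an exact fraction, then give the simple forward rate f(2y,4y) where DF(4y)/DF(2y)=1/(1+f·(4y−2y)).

1 1 2443/2500
2 2 9619/10000
3 3 571/625
4 4 1133/1250
5 5 1741/2000
6 6 1057/1250
7 7 203/250
8 8 783/1000
f(2y,4y) = ((9619/10000)/(1133/1250) − 1)/(2) = 555/18128 ≈ 3.0616%

step 1 [1y] swap r/1=57/2443: DF=(1 − 57/2443·(0))/(1+57/2443) = 2443/2500 ≈ 0.977200
step 2 [2y] zero: DF = P = 9619/10000 ≈ 0.961900
step 3 [3y] bond c/1=29/400: DF=(4481683/4000000 − 29/400·(0.977200+0.961900))/(1+29/400) = 571/625 ≈ 0.913600
step 4 [4y] zero: DF = P = 1133/1250 ≈ 0.906400
step 5 [5y] swap r/1=1295/46296: DF=(1 − 1295/46296·(0.977200+0.961900+0.913600+0.906400))/(1+1295/46296) = 1741/2000 ≈ 0.870500
step 6 [6y] zero: DF = P = 1057/1250 ≈ 0.845600
step 7 [7y] swap r/1=235/7859: DF=(1 − 235/7859·(0.977200+0.961900+0.913600+0.906400+0.870500+0.845600))/(1+235/7859) = 203/250 ≈ 0.812000
step 8 [8y] bond c/1=3/50: DF=(301803/250000 − 3/50·(0.977200+0.961900+0.913600+0.906400+0.870500+0.845600+0.812000))/(1+3/50) = 783/1000 ≈ 0.783000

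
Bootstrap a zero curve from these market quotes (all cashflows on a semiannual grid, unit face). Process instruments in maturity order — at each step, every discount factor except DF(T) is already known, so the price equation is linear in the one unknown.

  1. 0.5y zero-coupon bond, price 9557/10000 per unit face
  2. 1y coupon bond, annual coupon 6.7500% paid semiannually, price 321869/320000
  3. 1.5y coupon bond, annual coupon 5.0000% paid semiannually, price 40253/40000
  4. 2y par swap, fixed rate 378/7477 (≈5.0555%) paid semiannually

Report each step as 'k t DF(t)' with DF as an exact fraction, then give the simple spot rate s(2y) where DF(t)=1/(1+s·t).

step 1 [0.5y] zero: DF = P = 9557/10000 ≈ 0.955700
step 2 [1y] bond c/2=27/800: DF=(321869/320000 − 27/800·(0.955700))/(1+27/800) = 4709/5000 ≈ 0.941800
step 3 [1.5y] bond c/2=1/40: DF=(40253/40000 − 1/40·(0.955700+0.941800))/(1+1/40) = 1871/2000 ≈ 0.935500
step 4 [2y] swap r/2=189/7477: DF=(1 − 189/7477·(0.955700+0.941800+0.935500))/(1+189/7477) = 1811/2000 ≈ 0.905500

1 1/2 9557/10000
2 1 4709/5000
3 3/2 1871/2000
4 2 1811/2000
s(2y) = (1/(1811/2000) − 1)/(2) = 189/3622 ≈ 5.2181%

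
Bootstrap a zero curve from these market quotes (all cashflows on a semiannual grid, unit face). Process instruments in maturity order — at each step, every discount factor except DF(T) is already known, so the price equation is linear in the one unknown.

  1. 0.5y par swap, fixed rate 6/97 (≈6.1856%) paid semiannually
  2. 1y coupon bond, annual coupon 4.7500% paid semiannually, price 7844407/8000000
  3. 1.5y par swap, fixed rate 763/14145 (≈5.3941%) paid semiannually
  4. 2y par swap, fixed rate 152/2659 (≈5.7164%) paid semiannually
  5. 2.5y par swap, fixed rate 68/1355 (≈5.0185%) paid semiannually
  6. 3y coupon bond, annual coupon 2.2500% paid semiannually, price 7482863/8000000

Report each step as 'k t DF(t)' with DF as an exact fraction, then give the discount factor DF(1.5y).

step 1 [0.5y] swap r/2=3/97: DF=(1 − 3/97·(0))/(1+3/97) = 97/100 ≈ 0.970000
step 2 [1y] bond c/2=19/800: DF=(7844407/8000000 − 19/800·(0.970000))/(1+19/800) = 9353/10000 ≈ 0.935300
step 3 [1.5y] swap r/2=763/28290: DF=(1 − 763/28290·(0.970000+0.935300))/(1+763/28290) = 9237/10000 ≈ 0.923700
step 4 [2y] swap r/2=76/2659: DF=(1 − 76/2659·(0.970000+0.935300+0.923700))/(1+76/2659) = 1117/1250 ≈ 0.893600
step 5 [2.5y] swap r/2=34/1355: DF=(1 − 34/1355·(0.970000+0.935300+0.923700+0.893600))/(1+34/1355) = 2211/2500 ≈ 0.884400
step 6 [3y] bond c/2=9/800: DF=(7482863/8000000 − 9/800·(0.970000+0.935300+0.923700+0.893600+0.884400))/(1+9/800) = 8737/10000 ≈ 0.873700

1 1/2 97/100
2 1 9353/10000
3 3/2 9237/10000
4 2 1117/1250
5 5/2 2211/2500
6 3 8737/10000
DF(1.5y) = 9237/10000 ≈ 0.923700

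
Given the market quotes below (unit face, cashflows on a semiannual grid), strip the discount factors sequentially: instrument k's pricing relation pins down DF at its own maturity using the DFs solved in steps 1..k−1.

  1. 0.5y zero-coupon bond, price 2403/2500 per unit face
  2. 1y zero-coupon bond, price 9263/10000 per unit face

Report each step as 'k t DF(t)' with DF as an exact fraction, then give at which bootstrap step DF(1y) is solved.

1 1/2 2403/2500
2 1 9263/10000
DF(1y) is solved at step 2

step 1 [0.5y] zero: DF = P = 2403/2500 ≈ 0.961200
step 2 [1y] zero: DF = P = 9263/10000 ≈ 0.926300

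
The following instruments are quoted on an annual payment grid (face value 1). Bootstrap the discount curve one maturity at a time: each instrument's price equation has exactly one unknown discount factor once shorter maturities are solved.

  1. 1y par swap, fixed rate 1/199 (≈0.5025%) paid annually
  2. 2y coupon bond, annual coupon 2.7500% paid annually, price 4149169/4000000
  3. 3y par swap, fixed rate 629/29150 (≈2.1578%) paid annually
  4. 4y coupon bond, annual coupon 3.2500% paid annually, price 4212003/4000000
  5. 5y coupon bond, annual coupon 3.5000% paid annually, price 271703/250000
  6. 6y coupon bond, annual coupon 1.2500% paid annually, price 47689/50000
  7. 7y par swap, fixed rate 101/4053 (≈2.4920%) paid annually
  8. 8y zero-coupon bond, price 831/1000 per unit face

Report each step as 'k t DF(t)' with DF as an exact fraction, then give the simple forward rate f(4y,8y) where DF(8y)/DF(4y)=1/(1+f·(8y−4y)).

1 1 199/200
2 2 9829/10000
3 3 9371/10000
4 4 9281/10000
5 5 9201/10000
6 6 552/625
7 7 524/625
8 8 831/1000
f(4y,8y) = ((9281/10000)/(831/1000) − 1)/(4) = 971/33240 ≈ 2.9212%

step 1 [1y] swap r/1=1/199: DF=(1 − 1/199·(0))/(1+1/199) = 199/200 ≈ 0.995000
step 2 [2y] bond c/1=11/400: DF=(4149169/4000000 − 11/400·(0.995000))/(1+11/400) = 9829/10000 ≈ 0.982900
step 3 [3y] swap r/1=629/29150: DF=(1 − 629/29150·(0.995000+0.982900))/(1+629/29150) = 9371/10000 ≈ 0.937100
step 4 [4y] bond c/1=13/400: DF=(4212003/4000000 − 13/400·(0.995000+0.982900+0.937100))/(1+13/400) = 9281/10000 ≈ 0.928100
step 5 [5y] bond c/1=7/200: DF=(271703/250000 − 7/200·(0.995000+0.982900+0.937100+0.928100))/(1+7/200) = 9201/10000 ≈ 0.920100
step 6 [6y] bond c/1=1/80: DF=(47689/50000 − 1/80·(0.995000+0.982900+0.937100+0.928100+0.920100))/(1+1/80) = 552/625 ≈ 0.883200
step 7 [7y] swap r/1=101/4053: DF=(1 − 101/4053·(0.995000+0.982900+0.937100+0.928100+0.920100+0.883200))/(1+101/4053) = 524/625 ≈ 0.838400
step 8 [8y] zero: DF = P = 831/1000 ≈ 0.831000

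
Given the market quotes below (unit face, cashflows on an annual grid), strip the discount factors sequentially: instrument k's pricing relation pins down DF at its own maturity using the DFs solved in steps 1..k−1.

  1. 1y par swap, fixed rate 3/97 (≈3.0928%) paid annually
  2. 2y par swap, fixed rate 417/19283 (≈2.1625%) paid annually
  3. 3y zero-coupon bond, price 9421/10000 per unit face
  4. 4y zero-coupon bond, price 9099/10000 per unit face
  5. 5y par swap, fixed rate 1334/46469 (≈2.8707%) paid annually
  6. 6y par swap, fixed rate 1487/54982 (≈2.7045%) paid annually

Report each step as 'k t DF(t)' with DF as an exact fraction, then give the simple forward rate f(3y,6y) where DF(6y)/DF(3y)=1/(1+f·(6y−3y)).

1 1 97/100
2 2 9583/10000
3 3 9421/10000
4 4 9099/10000
5 5 4333/5000
6 6 8513/10000
f(3y,6y) = ((9421/10000)/(8513/10000) − 1)/(3) = 908/25539 ≈ 3.5553%

step 1 [1y] swap r/1=3/97: DF=(1 − 3/97·(0))/(1+3/97) = 97/100 ≈ 0.970000
step 2 [2y] swap r/1=417/19283: DF=(1 − 417/19283·(0.970000))/(1+417/19283) = 9583/10000 ≈ 0.958300
step 3 [3y] zero: DF = P = 9421/10000 ≈ 0.942100
step 4 [4y] zero: DF = P = 9099/10000 ≈ 0.909900
step 5 [5y] swap r/1=1334/46469: DF=(1 − 1334/46469·(0.970000+0.958300+0.942100+0.909900))/(1+1334/46469) = 4333/5000 ≈ 0.866600
step 6 [6y] swap r/1=1487/54982: DF=(1 − 1487/54982·(0.970000+0.958300+0.942100+0.909900+0.866600))/(1+1487/54982) = 8513/10000 ≈ 0.851300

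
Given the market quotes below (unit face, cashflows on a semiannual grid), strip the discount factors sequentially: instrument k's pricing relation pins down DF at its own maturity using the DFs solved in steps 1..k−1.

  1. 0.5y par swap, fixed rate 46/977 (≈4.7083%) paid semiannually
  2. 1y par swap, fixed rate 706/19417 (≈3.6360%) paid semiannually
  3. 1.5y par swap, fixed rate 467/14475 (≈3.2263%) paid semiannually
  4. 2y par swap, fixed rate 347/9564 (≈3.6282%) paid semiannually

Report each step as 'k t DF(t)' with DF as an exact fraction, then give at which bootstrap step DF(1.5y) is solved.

step 1 [0.5y] swap r/2=23/977: DF=(1 − 23/977·(0))/(1+23/977) = 977/1000 ≈ 0.977000
step 2 [1y] swap r/2=353/19417: DF=(1 − 353/19417·(0.977000))/(1+353/19417) = 9647/10000 ≈ 0.964700
step 3 [1.5y] swap r/2=467/28950: DF=(1 − 467/28950·(0.977000+0.964700))/(1+467/28950) = 9533/10000 ≈ 0.953300
step 4 [2y] swap r/2=347/19128: DF=(1 − 347/19128·(0.977000+0.964700+0.953300))/(1+347/19128) = 4653/5000 ≈ 0.930600

1 1/2 977/1000
2 1 9647/10000
3 3/2 9533/10000
4 2 4653/5000
DF(1.5y) is solved at step 3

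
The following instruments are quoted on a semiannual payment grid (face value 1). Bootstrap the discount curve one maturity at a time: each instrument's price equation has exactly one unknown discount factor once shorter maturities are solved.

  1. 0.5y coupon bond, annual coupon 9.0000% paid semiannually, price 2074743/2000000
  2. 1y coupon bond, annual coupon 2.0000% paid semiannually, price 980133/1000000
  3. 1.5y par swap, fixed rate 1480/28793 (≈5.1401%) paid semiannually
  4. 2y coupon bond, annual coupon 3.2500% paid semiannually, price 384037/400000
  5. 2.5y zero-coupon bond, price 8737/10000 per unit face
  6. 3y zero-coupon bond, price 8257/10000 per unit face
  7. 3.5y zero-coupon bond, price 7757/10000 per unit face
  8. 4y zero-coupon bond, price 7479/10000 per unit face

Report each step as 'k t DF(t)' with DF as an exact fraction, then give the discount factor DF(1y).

1 1/2 9927/10000
2 1 4803/5000
3 3/2 463/500
4 2 8987/10000
5 5/2 8737/10000
6 3 8257/10000
7 7/2 7757/10000
8 4 7479/10000
DF(1y) = 4803/5000 ≈ 0.960600

step 1 [0.5y] bond c/2=9/200: DF=(2074743/2000000 − 9/200·(0))/(1+9/200) = 9927/10000 ≈ 0.992700
step 2 [1y] bond c/2=1/100: DF=(980133/1000000 − 1/100·(0.992700))/(1+1/100) = 4803/5000 ≈ 0.960600
step 3 [1.5y] swap r/2=740/28793: DF=(1 − 740/28793·(0.992700+0.960600))/(1+740/28793) = 463/500 ≈ 0.926000
step 4 [2y] bond c/2=13/800: DF=(384037/400000 − 13/800·(0.992700+0.960600+0.926000))/(1+13/800) = 8987/10000 ≈ 0.898700
step 5 [2.5y] zero: DF = P = 8737/10000 ≈ 0.873700
step 6 [3y] zero: DF = P = 8257/10000 ≈ 0.825700
step 7 [3.5y] zero: DF = P = 7757/10000 ≈ 0.775700
step 8 [4y] zero: DF = P = 7479/10000 ≈ 0.747900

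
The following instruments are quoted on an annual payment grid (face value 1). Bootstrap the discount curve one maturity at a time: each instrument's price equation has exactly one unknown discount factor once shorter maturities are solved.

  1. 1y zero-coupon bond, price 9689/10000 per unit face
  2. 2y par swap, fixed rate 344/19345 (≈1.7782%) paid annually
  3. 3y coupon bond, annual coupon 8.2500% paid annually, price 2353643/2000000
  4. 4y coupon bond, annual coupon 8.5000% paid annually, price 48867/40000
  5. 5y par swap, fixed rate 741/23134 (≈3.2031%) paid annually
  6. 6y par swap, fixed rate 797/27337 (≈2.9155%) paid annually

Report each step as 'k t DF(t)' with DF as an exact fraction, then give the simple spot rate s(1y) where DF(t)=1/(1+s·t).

1 1 9689/10000
2 2 1207/1250
3 3 9397/10000
4 4 563/625
5 5 4259/5000
6 6 4203/5000
s(1y) = (1/(9689/10000) − 1)/(1) = 311/9689 ≈ 3.2098%

step 1 [1y] zero: DF = P = 9689/10000 ≈ 0.968900
step 2 [2y] swap r/1=344/19345: DF=(1 − 344/19345·(0.968900))/(1+344/19345) = 1207/1250 ≈ 0.965600
step 3 [3y] bond c/1=33/400: DF=(2353643/2000000 − 33/400·(0.968900+0.965600))/(1+33/400) = 9397/10000 ≈ 0.939700
step 4 [4y] bond c/1=17/200: DF=(48867/40000 − 17/200·(0.968900+0.965600+0.939700))/(1+17/200) = 563/625 ≈ 0.900800
step 5 [5y] swap r/1=741/23134: DF=(1 − 741/23134·(0.968900+0.965600+0.939700+0.900800))/(1+741/23134) = 4259/5000 ≈ 0.851800
step 6 [6y] swap r/1=797/27337: DF=(1 − 797/27337·(0.968900+0.965600+0.939700+0.900800+0.851800))/(1+797/27337) = 4203/5000 ≈ 0.840600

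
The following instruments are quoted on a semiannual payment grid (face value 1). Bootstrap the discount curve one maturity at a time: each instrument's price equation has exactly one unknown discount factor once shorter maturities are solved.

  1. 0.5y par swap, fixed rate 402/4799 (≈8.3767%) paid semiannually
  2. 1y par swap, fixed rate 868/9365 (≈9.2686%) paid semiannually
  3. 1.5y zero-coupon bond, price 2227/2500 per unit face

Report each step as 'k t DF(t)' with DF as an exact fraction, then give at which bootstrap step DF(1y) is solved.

step 1 [0.5y] swap r/2=201/4799: DF=(1 − 201/4799·(0))/(1+201/4799) = 4799/5000 ≈ 0.959800
step 2 [1y] swap r/2=434/9365: DF=(1 − 434/9365·(0.959800))/(1+434/9365) = 2283/2500 ≈ 0.913200
step 3 [1.5y] zero: DF = P = 2227/2500 ≈ 0.890800

1 1/2 4799/5000
2 1 2283/2500
3 3/2 2227/2500
DF(1y) is solved at step 2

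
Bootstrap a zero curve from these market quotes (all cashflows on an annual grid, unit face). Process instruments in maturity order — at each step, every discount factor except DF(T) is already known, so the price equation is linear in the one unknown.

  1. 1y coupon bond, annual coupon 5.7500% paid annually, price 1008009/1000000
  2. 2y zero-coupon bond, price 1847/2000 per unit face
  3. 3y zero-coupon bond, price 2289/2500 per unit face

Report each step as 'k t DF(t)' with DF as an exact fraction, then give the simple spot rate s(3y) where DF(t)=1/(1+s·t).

step 1 [1y] bond c/1=23/400: DF=(1008009/1000000 − 23/400·(0))/(1+23/400) = 2383/2500 ≈ 0.953200
step 2 [2y] zero: DF = P = 1847/2000 ≈ 0.923500
step 3 [3y] zero: DF = P = 2289/2500 ≈ 0.915600

1 1 2383/2500
2 2 1847/2000
3 3 2289/2500
s(3y) = (1/(2289/2500) − 1)/(3) = 211/6867 ≈ 3.0727%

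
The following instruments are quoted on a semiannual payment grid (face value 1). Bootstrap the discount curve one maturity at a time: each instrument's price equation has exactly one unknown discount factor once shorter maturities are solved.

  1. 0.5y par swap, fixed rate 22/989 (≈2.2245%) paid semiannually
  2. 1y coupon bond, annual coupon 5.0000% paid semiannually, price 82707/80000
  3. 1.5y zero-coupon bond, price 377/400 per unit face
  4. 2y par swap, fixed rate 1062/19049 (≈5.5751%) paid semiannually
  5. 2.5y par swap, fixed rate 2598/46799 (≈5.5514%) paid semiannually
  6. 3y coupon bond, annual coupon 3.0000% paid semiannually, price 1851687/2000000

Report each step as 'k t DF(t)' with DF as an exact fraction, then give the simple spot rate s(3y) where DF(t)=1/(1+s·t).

step 1 [0.5y] swap r/2=11/989: DF=(1 − 11/989·(0))/(1+11/989) = 989/1000 ≈ 0.989000
step 2 [1y] bond c/2=1/40: DF=(82707/80000 − 1/40·(0.989000))/(1+1/40) = 1969/2000 ≈ 0.984500
step 3 [1.5y] zero: DF = P = 377/400 ≈ 0.942500
step 4 [2y] swap r/2=531/19049: DF=(1 − 531/19049·(0.989000+0.984500+0.942500))/(1+531/19049) = 4469/5000 ≈ 0.893800
step 5 [2.5y] swap r/2=1299/46799: DF=(1 − 1299/46799·(0.989000+0.984500+0.942500+0.893800))/(1+1299/46799) = 8701/10000 ≈ 0.870100
step 6 [3y] bond c/2=3/200: DF=(1851687/2000000 − 3/200·(0.989000+0.984500+0.942500+0.893800+0.870100))/(1+3/200) = 843/1000 ≈ 0.843000

1 1/2 989/1000
2 1 1969/2000
3 3/2 377/400
4 2 4469/5000
5 5/2 8701/10000
6 3 843/1000
s(3y) = (1/(843/1000) − 1)/(3) = 157/2529 ≈ 6.2080%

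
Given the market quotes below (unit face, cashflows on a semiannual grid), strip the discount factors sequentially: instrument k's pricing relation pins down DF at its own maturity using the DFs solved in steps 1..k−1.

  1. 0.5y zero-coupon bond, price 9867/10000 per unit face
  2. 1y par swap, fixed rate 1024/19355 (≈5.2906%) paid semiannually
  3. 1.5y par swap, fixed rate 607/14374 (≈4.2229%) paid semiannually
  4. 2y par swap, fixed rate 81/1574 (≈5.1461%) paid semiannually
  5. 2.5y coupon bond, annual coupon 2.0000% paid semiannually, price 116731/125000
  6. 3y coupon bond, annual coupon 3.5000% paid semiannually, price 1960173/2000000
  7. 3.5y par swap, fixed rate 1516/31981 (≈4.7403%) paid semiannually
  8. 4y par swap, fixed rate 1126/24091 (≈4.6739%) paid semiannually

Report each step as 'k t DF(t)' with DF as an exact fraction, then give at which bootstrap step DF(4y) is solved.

step 1 [0.5y] zero: DF = P = 9867/10000 ≈ 0.986700
step 2 [1y] swap r/2=512/19355: DF=(1 − 512/19355·(0.986700))/(1+512/19355) = 593/625 ≈ 0.948800
step 3 [1.5y] swap r/2=607/28748: DF=(1 − 607/28748·(0.986700+0.948800))/(1+607/28748) = 9393/10000 ≈ 0.939300
step 4 [2y] swap r/2=81/3148: DF=(1 − 81/3148·(0.986700+0.948800+0.939300))/(1+81/3148) = 2257/2500 ≈ 0.902800
step 5 [2.5y] bond c/2=1/100: DF=(116731/125000 − 1/100·(0.986700+0.948800+0.939300+0.902800))/(1+1/100) = 1109/1250 ≈ 0.887200
step 6 [3y] bond c/2=7/400: DF=(1960173/2000000 − 7/400·(0.986700+0.948800+0.939300+0.902800+0.887200))/(1+7/400) = 883/1000 ≈ 0.883000
step 7 [3.5y] swap r/2=758/31981: DF=(1 − 758/31981·(0.986700+0.948800+0.939300+0.902800+0.887200+0.883000))/(1+758/31981) = 2121/2500 ≈ 0.848400
step 8 [4y] swap r/2=563/24091: DF=(1 − 563/24091·(0.986700+0.948800+0.939300+0.902800+0.887200+0.883000+0.848400))/(1+563/24091) = 8311/10000 ≈ 0.831100

1 1/2 9867/10000
2 1 593/625
3 3/2 9393/10000
4 2 2257/2500
5 5/2 1109/1250
6 3 883/1000
7 7/2 2121/2500
8 4 8311/10000
DF(4y) is solved at step 8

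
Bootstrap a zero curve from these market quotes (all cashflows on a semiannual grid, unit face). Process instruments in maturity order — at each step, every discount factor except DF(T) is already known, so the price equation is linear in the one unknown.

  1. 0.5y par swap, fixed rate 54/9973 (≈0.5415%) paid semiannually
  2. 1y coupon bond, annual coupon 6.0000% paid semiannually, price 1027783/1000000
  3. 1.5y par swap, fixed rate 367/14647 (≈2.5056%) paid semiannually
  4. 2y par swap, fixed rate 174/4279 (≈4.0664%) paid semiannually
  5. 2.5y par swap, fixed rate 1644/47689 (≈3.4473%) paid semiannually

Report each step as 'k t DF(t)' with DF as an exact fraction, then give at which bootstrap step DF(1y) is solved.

step 1 [0.5y] swap r/2=27/9973: DF=(1 − 27/9973·(0))/(1+27/9973) = 9973/10000 ≈ 0.997300
step 2 [1y] bond c/2=3/100: DF=(1027783/1000000 − 3/100·(0.997300))/(1+3/100) = 1211/1250 ≈ 0.968800
step 3 [1.5y] swap r/2=367/29294: DF=(1 − 367/29294·(0.997300+0.968800))/(1+367/29294) = 9633/10000 ≈ 0.963300
step 4 [2y] swap r/2=87/4279: DF=(1 − 87/4279·(0.997300+0.968800+0.963300))/(1+87/4279) = 9217/10000 ≈ 0.921700
step 5 [2.5y] swap r/2=822/47689: DF=(1 − 822/47689·(0.997300+0.968800+0.963300+0.921700))/(1+822/47689) = 4589/5000 ≈ 0.917800

1 1/2 9973/10000
2 1 1211/1250
3 3/2 9633/10000
4 2 9217/10000
5 5/2 4589/5000
DF(1y) is solved at step 2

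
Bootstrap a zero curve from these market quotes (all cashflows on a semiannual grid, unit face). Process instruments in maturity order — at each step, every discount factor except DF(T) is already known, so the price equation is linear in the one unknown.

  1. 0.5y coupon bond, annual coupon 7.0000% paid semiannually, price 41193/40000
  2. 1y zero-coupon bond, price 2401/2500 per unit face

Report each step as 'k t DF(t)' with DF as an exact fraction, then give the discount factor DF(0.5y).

1 1/2 199/200
2 1 2401/2500
DF(0.5y) = 199/200 ≈ 0.995000

step 1 [0.5y] bond c/2=7/200: DF=(41193/40000 − 7/200·(0))/(1+7/200) = 199/200 ≈ 0.995000
step 2 [1y] zero: DF = P = 2401/2500 ≈ 0.960400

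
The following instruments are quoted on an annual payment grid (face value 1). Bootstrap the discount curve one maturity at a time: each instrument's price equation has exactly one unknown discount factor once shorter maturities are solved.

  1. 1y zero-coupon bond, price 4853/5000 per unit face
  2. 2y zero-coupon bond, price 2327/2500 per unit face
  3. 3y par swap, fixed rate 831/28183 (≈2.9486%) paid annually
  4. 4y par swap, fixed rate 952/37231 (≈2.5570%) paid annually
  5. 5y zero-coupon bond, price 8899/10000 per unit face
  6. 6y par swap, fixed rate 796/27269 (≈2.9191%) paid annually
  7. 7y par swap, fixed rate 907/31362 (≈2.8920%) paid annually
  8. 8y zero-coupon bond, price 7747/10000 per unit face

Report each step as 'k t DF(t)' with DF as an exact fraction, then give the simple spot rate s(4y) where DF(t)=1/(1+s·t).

1 1 4853/5000
2 2 2327/2500
3 3 9169/10000
4 4 1131/1250
5 5 8899/10000
6 6 1051/1250
7 7 4093/5000
8 8 7747/10000
s(4y) = (1/(1131/1250) − 1)/(4) = 119/4524 ≈ 2.6304%

step 1 [1y] zero: DF = P = 4853/5000 ≈ 0.970600
step 2 [2y] zero: DF = P = 2327/2500 ≈ 0.930800
step 3 [3y] swap r/1=831/28183: DF=(1 − 831/28183·(0.970600+0.930800))/(1+831/28183) = 9169/10000 ≈ 0.916900
step 4 [4y] swap r/1=952/37231: DF=(1 − 952/37231·(0.970600+0.930800+0.916900))/(1+952/37231) = 1131/1250 ≈ 0.904800
step 5 [5y] zero: DF = P = 8899/10000 ≈ 0.889900
step 6 [6y] swap r/1=796/27269: DF=(1 − 796/27269·(0.970600+0.930800+0.916900+0.904800+0.889900))/(1+796/27269) = 1051/1250 ≈ 0.840800
step 7 [7y] swap r/1=907/31362: DF=(1 − 907/31362·(0.970600+0.930800+0.916900+0.904800+0.889900+0.840800))/(1+907/31362) = 4093/5000 ≈ 0.818600
step 8 [8y] zero: DF = P = 7747/10000 ≈ 0.774700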